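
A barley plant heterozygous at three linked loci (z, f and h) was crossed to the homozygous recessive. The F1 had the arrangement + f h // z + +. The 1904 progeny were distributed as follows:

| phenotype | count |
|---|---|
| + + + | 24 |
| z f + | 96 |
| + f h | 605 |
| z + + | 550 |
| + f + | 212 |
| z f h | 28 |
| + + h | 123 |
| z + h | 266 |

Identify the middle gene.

z

The two rarest classes, z f h and + + +, are the double crossovers. Comparing them with the parentals, only the z allele has switched, so z is the middle locus and the order is h – z – f.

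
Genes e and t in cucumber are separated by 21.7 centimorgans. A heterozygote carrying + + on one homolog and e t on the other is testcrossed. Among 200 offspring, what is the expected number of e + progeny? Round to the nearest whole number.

22

A map distance of 21.7 centimorgans corresponds to a recombination frequency of 0.217.
The F1 is + + / e t, so e + is a recombinant gamete class with expected frequency r/2 = 0.217/2 = 0.1085.
Expected number = 0.1085 × 200 = 21.70 ≈ 22.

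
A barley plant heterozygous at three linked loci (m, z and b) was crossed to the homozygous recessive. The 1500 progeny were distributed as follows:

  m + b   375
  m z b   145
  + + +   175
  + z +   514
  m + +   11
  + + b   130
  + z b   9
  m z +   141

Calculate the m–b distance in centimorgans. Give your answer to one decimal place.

The two most frequent reciprocal classes, m + b and + z +, are the parental types, so the F1 was m + b / + z +.
The two rarest classes, m + + and + z b, are the double crossovers. Comparing them with the parentals, only the b allele has switched, so b is the middle locus and the order is z – b – m.
Crossovers in the b–m interval produce the single-crossover classes + + b and m z + (130 + 141 = 271) plus the double crossovers (20).
RF(b–m) = (271 + 20) / 1500 = 291/1500 = 0.1940 → 19.4 centimorgans.

19.4 centimorgans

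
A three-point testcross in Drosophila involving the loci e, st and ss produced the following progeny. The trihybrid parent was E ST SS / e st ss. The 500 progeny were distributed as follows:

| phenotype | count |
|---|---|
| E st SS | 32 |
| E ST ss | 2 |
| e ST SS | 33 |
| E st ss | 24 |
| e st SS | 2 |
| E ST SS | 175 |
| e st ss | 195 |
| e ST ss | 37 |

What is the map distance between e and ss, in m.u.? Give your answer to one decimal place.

The two rarest classes, E ST ss and e st SS, are the double crossovers. Comparing them with the parentals, only the ss allele has switched, so ss is the middle locus and the order is st – ss – e.
Crossovers in the ss–e interval produce the single-crossover classes e ST SS and E st ss (33 + 24 = 57) plus the double crossovers (4).
RF(ss–e) = (57 + 4) / 500 = 61/500 = 0.1220 → 12.2 m.u.

12.2 m.u.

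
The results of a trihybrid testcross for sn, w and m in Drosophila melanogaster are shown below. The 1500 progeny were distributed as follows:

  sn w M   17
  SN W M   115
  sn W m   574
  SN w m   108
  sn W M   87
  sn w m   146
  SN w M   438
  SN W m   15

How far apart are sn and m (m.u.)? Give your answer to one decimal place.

15.1 m.u.

The two most frequent reciprocal classes, sn W m and SN w M, are the parental types, so the F1 was sn W m / SN w M.
The two rarest classes, SN W m and sn w M, are the double crossovers. Comparing them with the parentals, only the sn allele has switched, so sn is the middle locus and the order is m – sn – w.
Crossovers in the m–sn interval produce the single-crossover classes sn W M and SN w m (87 + 108 = 195) plus the double crossovers (32).
RF(m–sn) = (195 + 32) / 1500 = 227/1500 = 0.1513 → 15.1 m.u.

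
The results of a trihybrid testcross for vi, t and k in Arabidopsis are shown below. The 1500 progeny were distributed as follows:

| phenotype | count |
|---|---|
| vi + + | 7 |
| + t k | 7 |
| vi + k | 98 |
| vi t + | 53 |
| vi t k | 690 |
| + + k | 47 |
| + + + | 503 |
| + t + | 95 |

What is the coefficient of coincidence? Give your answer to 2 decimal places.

The two most frequent reciprocal classes, + + + and vi t k, are the parental types, so the F1 was + + + / vi t k.
The two rarest classes, vi + + and + t k, are the double crossovers. Comparing them with the parentals, only the vi allele has switched, so vi is the middle locus and the order is k – vi – t.
k–vi: (100 + 14)/1500 = 0.0760; vi–t: (193 + 14)/1500 = 0.1380.
Expected DCO frequency = 0.0760 × 0.1380 ≈ 0.01049; observed = 14/1500 ≈ 0.00933.
Coefficient of coincidence = 0.00933/0.01049 ≈ 0.89.

0.89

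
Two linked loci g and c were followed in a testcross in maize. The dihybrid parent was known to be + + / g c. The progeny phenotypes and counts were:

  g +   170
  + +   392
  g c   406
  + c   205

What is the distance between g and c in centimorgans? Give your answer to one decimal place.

32.0 centimorgans

The recombinant classes are + c and g +: 205 + 170 = 375.
Recombination frequency = 375/1173 = 0.3197 ≈ 32.0%, i.e. 32.0 centimorgans.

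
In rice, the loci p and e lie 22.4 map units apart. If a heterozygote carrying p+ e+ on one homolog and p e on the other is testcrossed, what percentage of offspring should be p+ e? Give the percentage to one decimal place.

A map distance of 22.4 map units corresponds to a recombination frequency of 0.224.
The F1 is p+ e+ / p e, so p+ e is a recombinant gamete class with expected frequency r/2 = 0.224/2 = 0.1120.
That is 0.1120 = 11.2% of the progeny.

11.2%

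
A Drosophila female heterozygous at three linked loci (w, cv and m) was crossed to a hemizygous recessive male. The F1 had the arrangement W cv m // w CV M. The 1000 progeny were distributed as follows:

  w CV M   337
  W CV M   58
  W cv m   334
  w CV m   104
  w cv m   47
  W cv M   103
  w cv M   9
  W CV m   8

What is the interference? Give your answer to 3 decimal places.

0.378

The two rarest classes, W CV m and w cv M, are the double crossovers. Comparing them with the parentals, only the cv allele has switched, so cv is the middle locus and the order is w – cv – m.
w–cv: (105 + 17)/1000 = 0.1220; cv–m: (207 + 17)/1000 = 0.2240.
Expected DCO frequency = 0.1220 × 0.2240 ≈ 0.02733; observed = 17/1000 ≈ 0.01700.
Coefficient of coincidence = 0.01700/0.02733 ≈ 0.622; interference = 1 − 0.622 = 0.378.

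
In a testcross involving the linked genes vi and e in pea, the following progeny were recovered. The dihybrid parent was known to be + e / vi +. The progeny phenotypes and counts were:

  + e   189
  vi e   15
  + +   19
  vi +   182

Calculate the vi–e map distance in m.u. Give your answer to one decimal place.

8.4 m.u.

The recombinant classes are + + and vi e: 19 + 15 = 34.
Recombination frequency = 34/405 = 0.0840 ≈ 8.4%, i.e. 8.4 m.u.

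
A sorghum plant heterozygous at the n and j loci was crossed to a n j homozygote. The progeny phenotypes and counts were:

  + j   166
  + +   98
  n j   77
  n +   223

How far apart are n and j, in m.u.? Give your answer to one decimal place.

31.0 m.u.

The two most frequent classes, + j (166) and n + (223), are the parental types, so the F1 was + j / n +.
The recombinant classes are + + and n j: 98 + 77 = 175.
Recombination frequency = 175/564 = 0.3103 ≈ 31.0%, i.e. 31.0 m.u.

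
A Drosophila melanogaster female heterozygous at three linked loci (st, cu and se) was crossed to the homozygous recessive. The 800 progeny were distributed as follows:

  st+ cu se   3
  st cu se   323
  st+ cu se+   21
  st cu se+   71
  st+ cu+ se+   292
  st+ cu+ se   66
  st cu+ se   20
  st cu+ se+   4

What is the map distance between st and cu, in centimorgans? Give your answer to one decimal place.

6.0 centimorgans

The two most frequent reciprocal classes, st+ cu+ se+ and st cu se, are the parental types, so the F1 was st+ cu+ se+ / st cu se.
The two rarest classes, st cu+ se+ and st+ cu se, are the double crossovers. Comparing them with the parentals, only the st allele has switched, so st is the middle locus and the order is cu – st – se.
Crossovers in the cu–st interval produce the single-crossover classes st+ cu se+ and st cu+ se (21 + 20 = 41) plus the double crossovers (7).
RF(cu–st) = (41 + 7) / 800 = 48/800 = 0.0600 → 6.0 centimorgans.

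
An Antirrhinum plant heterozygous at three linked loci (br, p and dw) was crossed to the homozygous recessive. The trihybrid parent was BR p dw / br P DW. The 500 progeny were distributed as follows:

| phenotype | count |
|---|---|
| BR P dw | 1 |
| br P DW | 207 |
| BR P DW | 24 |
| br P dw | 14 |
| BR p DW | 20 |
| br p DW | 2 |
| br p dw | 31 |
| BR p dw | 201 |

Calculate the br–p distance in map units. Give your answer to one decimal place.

The two rarest classes, BR P dw and br p DW, are the double crossovers. Comparing them with the parentals, only the p allele has switched, so p is the middle locus and the order is br – p – dw.
Crossovers in the br–p interval produce the single-crossover classes br p dw and BR P DW (31 + 24 = 55) plus the double crossovers (3).
RF(br–p) = (55 + 3) / 500 = 58/500 = 0.1160 → 11.6 map units.

11.6 map units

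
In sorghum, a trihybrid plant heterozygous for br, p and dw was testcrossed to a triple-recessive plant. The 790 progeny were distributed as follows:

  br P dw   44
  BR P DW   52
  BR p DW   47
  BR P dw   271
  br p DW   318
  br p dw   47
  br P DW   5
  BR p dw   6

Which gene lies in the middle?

The two most frequent reciprocal classes, br p DW and BR P dw, are the parental types, so the F1 was br p DW / BR P dw.
The two rarest classes, br P DW and BR p dw, are the double crossovers. Comparing them with the parentals, only the p allele has switched, so p is the middle locus and the order is dw – p – br.

p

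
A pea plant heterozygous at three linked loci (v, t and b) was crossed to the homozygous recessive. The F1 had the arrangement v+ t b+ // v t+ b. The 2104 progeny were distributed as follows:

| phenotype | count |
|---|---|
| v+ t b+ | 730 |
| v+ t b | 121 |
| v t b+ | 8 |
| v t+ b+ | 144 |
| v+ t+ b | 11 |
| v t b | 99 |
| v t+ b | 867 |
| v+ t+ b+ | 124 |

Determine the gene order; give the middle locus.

The two rarest classes, v t b+ and v+ t+ b, are the double crossovers. Comparing them with the parentals, only the v allele has switched, so v is the middle locus and the order is t – v – b.

v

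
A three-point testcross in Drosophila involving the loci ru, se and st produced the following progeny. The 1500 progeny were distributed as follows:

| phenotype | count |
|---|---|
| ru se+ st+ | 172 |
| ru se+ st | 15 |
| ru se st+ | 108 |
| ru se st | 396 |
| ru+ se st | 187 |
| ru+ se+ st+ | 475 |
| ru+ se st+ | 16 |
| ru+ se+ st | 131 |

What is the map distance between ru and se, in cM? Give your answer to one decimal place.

The two most frequent reciprocal classes, ru+ se+ st+ and ru se st, are the parental types, so the F1 was ru+ se+ st+ / ru se st.
The two rarest classes, ru+ se st+ and ru se+ st, are the double crossovers. Comparing them with the parentals, only the se allele has switched, so se is the middle locus and the order is st – se – ru.
Crossovers in the se–ru interval produce the single-crossover classes ru se+ st+ and ru+ se st (172 + 187 = 359) plus the double crossovers (31).
RF(se–ru) = (359 + 31) / 1500 = 390/1500 = 0.2600 → 26.0 cM.

26.0 cM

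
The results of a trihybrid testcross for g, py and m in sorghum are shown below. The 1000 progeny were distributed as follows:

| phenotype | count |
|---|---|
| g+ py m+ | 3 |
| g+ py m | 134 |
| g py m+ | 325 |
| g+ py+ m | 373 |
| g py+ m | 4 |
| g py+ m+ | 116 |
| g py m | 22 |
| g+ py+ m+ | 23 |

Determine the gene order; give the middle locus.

g

The two most frequent reciprocal classes, g+ py+ m and g py m+, are the parental types, so the F1 was g+ py+ m / g py m+.
The two rarest classes, g py+ m and g+ py m+, are the double crossovers. Comparing them with the parentals, only the g allele has switched, so g is the middle locus and the order is py – g – m.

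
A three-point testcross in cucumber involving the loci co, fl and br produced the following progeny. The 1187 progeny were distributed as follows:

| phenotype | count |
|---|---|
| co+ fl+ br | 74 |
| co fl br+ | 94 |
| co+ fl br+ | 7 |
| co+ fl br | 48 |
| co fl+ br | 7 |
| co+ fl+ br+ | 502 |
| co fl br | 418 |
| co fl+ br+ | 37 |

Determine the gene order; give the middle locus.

The two most frequent reciprocal classes, co+ fl+ br+ and co fl br, are the parental types, so the F1 was co+ fl+ br+ / co fl br.
The two rarest classes, co+ fl br+ and co fl+ br, are the double crossovers. Comparing them with the parentals, only the fl allele has switched, so fl is the middle locus and the order is br – fl – co.

fl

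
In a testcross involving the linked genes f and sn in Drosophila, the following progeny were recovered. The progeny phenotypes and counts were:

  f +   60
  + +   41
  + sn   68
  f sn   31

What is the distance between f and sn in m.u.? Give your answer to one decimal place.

36.0 m.u.

The two most frequent classes, + sn (68) and f + (60), are the parental types, so the F1 was + sn / f +.
The recombinant classes are + + and f sn: 41 + 31 = 72.
Recombination frequency = 72/200 = 0.3600 ≈ 36.0%, i.e. 36.0 m.u.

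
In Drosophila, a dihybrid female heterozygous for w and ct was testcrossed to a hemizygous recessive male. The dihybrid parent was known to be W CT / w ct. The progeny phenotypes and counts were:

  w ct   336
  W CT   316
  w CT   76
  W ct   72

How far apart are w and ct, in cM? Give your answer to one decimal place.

The recombinant classes are W ct and w CT: 72 + 76 = 148.
Recombination frequency = 148/800 = 0.1850 ≈ 18.5%, i.e. 18.5 cM.

18.5 cM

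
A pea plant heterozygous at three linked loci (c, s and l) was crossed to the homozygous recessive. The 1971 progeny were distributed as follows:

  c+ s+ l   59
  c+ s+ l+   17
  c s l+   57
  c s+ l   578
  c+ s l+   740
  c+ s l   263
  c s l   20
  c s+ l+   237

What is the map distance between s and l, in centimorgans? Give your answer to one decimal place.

The two most frequent reciprocal classes, c+ s l+ and c s+ l, are the parental types, so the F1 was c+ s l+ / c s+ l.
The two rarest classes, c+ s+ l+ and c s l, are the double crossovers. Comparing them with the parentals, only the s allele has switched, so s is the middle locus and the order is c – s – l.
Crossovers in the s–l interval produce the single-crossover classes c+ s l and c s+ l+ (263 + 237 = 500) plus the double crossovers (37).
RF(s–l) = (500 + 37) / 1971 = 537/1971 = 0.2725 → 27.2 centimorgans.

27.2 centimorgans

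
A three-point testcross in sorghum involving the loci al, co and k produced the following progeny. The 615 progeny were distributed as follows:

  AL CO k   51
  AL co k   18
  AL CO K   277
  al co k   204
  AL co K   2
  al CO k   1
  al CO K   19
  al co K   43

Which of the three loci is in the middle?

co

The two most frequent reciprocal classes, al co k and AL CO K, are the parental types, so the F1 was al co k / AL CO K.
The two rarest classes, al CO k and AL co K, are the double crossovers. Comparing them with the parentals, only the co allele has switched, so co is the middle locus and the order is al – co – k.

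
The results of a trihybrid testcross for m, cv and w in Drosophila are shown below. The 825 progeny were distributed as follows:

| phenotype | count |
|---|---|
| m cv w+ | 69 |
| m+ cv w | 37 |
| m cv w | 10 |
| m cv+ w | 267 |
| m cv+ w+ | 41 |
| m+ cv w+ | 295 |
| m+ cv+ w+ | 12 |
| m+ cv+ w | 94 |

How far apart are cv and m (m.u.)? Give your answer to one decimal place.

22.4 m.u.

The two most frequent reciprocal classes, m cv+ w and m+ cv w+, are the parental types, so the F1 was m cv+ w / m+ cv w+.
The two rarest classes, m cv w and m+ cv+ w+, are the double crossovers. Comparing them with the parentals, only the cv allele has switched, so cv is the middle locus and the order is w – cv – m.
Crossovers in the cv–m interval produce the single-crossover classes m+ cv+ w and m cv w+ (94 + 69 = 163) plus the double crossovers (22).
RF(cv–m) = (163 + 22) / 825 = 185/825 = 0.2242 → 22.4 m.u.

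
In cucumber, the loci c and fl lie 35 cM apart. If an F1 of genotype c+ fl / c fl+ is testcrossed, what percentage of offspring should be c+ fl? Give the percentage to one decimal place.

32.5%

A map distance of 35 cM corresponds to a recombination frequency of 0.350.
The F1 is c+ fl / c fl+, so c+ fl is a parental gamete class with expected frequency (1 − r)/2 = 0.650/2 = 0.3250.
That is 0.3250 = 32.5% of the progeny.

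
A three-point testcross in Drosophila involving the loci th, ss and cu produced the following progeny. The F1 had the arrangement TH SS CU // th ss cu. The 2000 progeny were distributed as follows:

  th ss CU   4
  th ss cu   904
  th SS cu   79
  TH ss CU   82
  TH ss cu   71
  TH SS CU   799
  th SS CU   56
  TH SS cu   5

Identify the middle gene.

The two rarest classes, TH SS cu and th ss CU, are the double crossovers. Comparing them with the parentals, only the cu allele has switched, so cu is the middle locus and the order is th – cu – ss.

cu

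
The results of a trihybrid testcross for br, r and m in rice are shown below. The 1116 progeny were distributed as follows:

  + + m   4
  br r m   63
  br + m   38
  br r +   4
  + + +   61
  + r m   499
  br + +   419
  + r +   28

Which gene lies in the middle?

r

The two most frequent reciprocal classes, + r m and br + +, are the parental types, so the F1 was + r m / br + +.
The two rarest classes, + + m and br r +, are the double crossovers. Comparing them with the parentals, only the r allele has switched, so r is the middle locus and the order is br – r – m.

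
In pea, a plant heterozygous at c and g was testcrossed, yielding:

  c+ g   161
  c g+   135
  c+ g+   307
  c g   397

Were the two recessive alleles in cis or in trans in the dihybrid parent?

The two most frequent classes are c+ g+ (307) and c g (397); these are the parental (non-recombinant) types.
So the F1 carried c+ g+ on one chromosome and c g on the other — the recessive alleles are on the same chromosome (cis / coupling).

cis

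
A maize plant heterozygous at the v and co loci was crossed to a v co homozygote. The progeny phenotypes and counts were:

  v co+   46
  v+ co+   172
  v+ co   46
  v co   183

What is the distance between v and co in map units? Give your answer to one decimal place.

20.6 map units

The two most frequent classes, v+ co+ (172) and v co (183), are the parental types, so the F1 was v+ co+ / v co.
The recombinant classes are v+ co and v co+: 46 + 46 = 92.
Recombination frequency = 92/447 = 0.2058 ≈ 20.6%, i.e. 20.6 map units.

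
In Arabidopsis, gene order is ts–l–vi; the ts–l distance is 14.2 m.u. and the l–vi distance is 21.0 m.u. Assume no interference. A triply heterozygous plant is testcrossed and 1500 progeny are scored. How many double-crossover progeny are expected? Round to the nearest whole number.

Map distances give recombination frequencies of 0.142 and 0.210 for the two intervals.
With no interference, expected double-crossover frequency = 0.142 × 0.210 = 0.02982.
Expected number = 0.02982 × 1500 = 44.73 ≈ 45.

45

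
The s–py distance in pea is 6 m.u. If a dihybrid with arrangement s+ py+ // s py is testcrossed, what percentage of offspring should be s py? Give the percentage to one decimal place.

47.0%

A map distance of 6 m.u. corresponds to a recombination frequency of 0.060.
The F1 is s+ py+ / s py, so s py is a parental gamete class with expected frequency (1 − r)/2 = 0.940/2 = 0.4700.
That is 0.4700 = 47.0% of the progeny.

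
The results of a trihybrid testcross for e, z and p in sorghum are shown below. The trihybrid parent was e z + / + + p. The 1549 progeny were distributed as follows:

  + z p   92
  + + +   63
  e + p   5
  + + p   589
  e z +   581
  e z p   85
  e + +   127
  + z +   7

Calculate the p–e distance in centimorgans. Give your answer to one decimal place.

10.3 centimorgans

The two rarest classes, + z + and e + p, are the double crossovers. Comparing them with the parentals, only the e allele has switched, so e is the middle locus and the order is p – e – z.
Crossovers in the p–e interval produce the single-crossover classes e z p and + + + (85 + 63 = 148) plus the double crossovers (12).
RF(p–e) = (148 + 12) / 1549 = 160/1549 = 0.1033 → 10.3 centimorgans.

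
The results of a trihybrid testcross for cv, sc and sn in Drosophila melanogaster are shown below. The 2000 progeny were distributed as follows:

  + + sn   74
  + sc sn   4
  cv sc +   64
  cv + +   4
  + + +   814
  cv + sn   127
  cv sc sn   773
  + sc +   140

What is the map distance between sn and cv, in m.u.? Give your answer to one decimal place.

The two most frequent reciprocal classes, + + + and cv sc sn, are the parental types, so the F1 was + + + / cv sc sn.
The two rarest classes, cv + + and + sc sn, are the double crossovers. Comparing them with the parentals, only the cv allele has switched, so cv is the middle locus and the order is sn – cv – sc.
Crossovers in the sn–cv interval produce the single-crossover classes + + sn and cv sc + (74 + 64 = 138) plus the double crossovers (8).
RF(sn–cv) = (138 + 8) / 2000 = 146/2000 = 0.0730 → 7.3 m.u.

7.3 m.u.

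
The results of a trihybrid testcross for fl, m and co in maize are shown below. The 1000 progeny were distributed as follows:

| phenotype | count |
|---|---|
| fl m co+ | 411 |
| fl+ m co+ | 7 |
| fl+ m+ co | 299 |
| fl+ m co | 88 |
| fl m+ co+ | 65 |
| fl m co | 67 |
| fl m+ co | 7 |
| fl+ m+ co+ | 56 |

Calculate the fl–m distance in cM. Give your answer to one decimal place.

The two most frequent reciprocal classes, fl m co+ and fl+ m+ co, are the parental types, so the F1 was fl m co+ / fl+ m+ co.
The two rarest classes, fl+ m co+ and fl m+ co, are the double crossovers. Comparing them with the parentals, only the fl allele has switched, so fl is the middle locus and the order is m – fl – co.
Crossovers in the m–fl interval produce the single-crossover classes fl m+ co+ and fl+ m co (65 + 88 = 153) plus the double crossovers (14).
RF(m–fl) = (153 + 14) / 1000 = 167/1000 = 0.1670 → 16.7 cM.

16.7 cM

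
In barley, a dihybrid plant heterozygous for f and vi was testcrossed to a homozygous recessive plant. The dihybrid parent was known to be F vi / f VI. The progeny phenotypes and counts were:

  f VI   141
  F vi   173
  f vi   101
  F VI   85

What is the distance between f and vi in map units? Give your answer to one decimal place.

The recombinant classes are F VI and f vi: 85 + 101 = 186.
Recombination frequency = 186/500 = 0.3720 ≈ 37.2%, i.e. 37.2 map units.

37.2 map units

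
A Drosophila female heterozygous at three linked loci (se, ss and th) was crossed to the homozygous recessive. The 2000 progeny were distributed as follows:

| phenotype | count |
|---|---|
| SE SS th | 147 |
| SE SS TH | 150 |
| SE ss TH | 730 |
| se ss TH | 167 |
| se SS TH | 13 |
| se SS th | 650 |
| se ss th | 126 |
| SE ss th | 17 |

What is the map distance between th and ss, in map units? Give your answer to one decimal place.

15.3 map units

The two most frequent reciprocal classes, SE ss TH and se SS th, are the parental types, so the F1 was SE ss TH / se SS th.
The two rarest classes, SE ss th and se SS TH, are the double crossovers. Comparing them with the parentals, only the th allele has switched, so th is the middle locus and the order is ss – th – se.
Crossovers in the ss–th interval produce the single-crossover classes SE SS TH and se ss th (150 + 126 = 276) plus the double crossovers (30).
RF(ss–th) = (276 + 30) / 2000 = 306/2000 = 0.1530 → 15.3 map units.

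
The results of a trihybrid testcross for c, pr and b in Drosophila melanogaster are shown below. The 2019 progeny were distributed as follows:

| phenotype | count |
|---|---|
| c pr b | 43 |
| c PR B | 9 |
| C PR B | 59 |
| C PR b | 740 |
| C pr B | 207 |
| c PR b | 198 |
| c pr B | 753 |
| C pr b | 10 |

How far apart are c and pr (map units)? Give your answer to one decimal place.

21.0 map units

The two most frequent reciprocal classes, c pr B and C PR b, are the parental types, so the F1 was c pr B / C PR b.
The two rarest classes, c PR B and C pr b, are the double crossovers. Comparing them with the parentals, only the pr allele has switched, so pr is the middle locus and the order is c – pr – b.
Crossovers in the c–pr interval produce the single-crossover classes C pr B and c PR b (207 + 198 = 405) plus the double crossovers (19).
RF(c–pr) = (405 + 19) / 2019 = 424/2019 = 0.2100 → 21.0 map units.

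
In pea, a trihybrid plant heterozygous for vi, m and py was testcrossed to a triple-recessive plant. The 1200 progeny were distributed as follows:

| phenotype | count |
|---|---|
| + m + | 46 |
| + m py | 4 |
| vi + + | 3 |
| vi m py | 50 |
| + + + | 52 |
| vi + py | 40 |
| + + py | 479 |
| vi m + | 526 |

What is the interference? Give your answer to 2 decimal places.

The two most frequent reciprocal classes, vi m + and + + py, are the parental types, so the F1 was vi m + / + + py.
The two rarest classes, vi + + and + m py, are the double crossovers. Comparing them with the parentals, only the m allele has switched, so m is the middle locus and the order is py – m – vi.
py–m: (102 + 7)/1200 = 0.0908; m–vi: (86 + 7)/1200 = 0.0775.
Expected DCO frequency = 0.0908 × 0.0775 ≈ 0.00704; observed = 7/1200 ≈ 0.00583.
Coefficient of coincidence = 0.00583/0.00704 ≈ 0.83; interference = 1 − 0.83 = 0.17.

0.17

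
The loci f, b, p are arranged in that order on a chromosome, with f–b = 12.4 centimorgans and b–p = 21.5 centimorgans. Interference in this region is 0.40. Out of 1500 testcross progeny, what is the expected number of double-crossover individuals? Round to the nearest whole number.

Map distances give recombination frequencies of 0.124 and 0.215 for the two intervals.
With interference 0.40 (so coincidence = 0.60), expected double-crossover frequency = 0.124 × 0.215 × 0.60 = 0.01600.
Expected number = 0.01600 × 1500 = 23.99 ≈ 24.

24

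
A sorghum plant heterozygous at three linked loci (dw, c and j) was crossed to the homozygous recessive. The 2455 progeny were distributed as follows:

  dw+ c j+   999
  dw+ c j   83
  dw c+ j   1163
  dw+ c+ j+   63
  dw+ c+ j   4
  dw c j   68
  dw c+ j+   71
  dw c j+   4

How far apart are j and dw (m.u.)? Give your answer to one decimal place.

6.6 m.u.

The two most frequent reciprocal classes, dw c+ j and dw+ c j+, are the parental types, so the F1 was dw c+ j / dw+ c j+.
The two rarest classes, dw+ c+ j and dw c j+, are the double crossovers. Comparing them with the parentals, only the dw allele has switched, so dw is the middle locus and the order is j – dw – c.
Crossovers in the j–dw interval produce the single-crossover classes dw c+ j+ and dw+ c j (71 + 83 = 154) plus the double crossovers (8).
RF(j–dw) = (154 + 8) / 2455 = 162/2455 = 0.0660 → 6.6 m.u.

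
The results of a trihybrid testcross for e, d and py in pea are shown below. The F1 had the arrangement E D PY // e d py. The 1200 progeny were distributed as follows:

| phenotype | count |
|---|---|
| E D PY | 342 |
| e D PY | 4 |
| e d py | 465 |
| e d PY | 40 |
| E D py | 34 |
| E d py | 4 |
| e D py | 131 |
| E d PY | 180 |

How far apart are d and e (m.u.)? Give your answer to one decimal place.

The two rarest classes, e D PY and E d py, are the double crossovers. Comparing them with the parentals, only the e allele has switched, so e is the middle locus and the order is d – e – py.
Crossovers in the d–e interval produce the single-crossover classes E d PY and e D py (180 + 131 = 311) plus the double crossovers (8).
RF(d–e) = (311 + 8) / 1200 = 319/1200 = 0.2658 → 26.6 m.u.

26.6 m.u.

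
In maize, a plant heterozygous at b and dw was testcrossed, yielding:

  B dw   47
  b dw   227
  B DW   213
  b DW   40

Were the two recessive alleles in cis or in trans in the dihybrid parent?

cis

The two most frequent classes are B DW (213) and b dw (227); these are the parental (non-recombinant) types.
So the F1 carried B DW on one chromosome and b dw on the other — the recessive alleles are on the same chromosome (cis / coupling).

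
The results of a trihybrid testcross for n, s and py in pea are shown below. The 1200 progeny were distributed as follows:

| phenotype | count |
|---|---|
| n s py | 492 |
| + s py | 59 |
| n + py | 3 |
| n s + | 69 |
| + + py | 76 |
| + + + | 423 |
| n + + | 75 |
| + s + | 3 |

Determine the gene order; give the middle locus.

s

The two most frequent reciprocal classes, + + + and n s py, are the parental types, so the F1 was + + + / n s py.
The two rarest classes, + s + and n + py, are the double crossovers. Comparing them with the parentals, only the s allele has switched, so s is the middle locus and the order is n – s – py.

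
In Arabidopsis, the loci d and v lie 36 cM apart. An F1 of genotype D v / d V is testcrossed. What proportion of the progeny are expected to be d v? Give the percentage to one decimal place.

A map distance of 36 cM corresponds to a recombination frequency of 0.360.
The F1 is D v / d V, so d v is a recombinant gamete class with expected frequency r/2 = 0.360/2 = 0.1800.
That is 0.1800 = 18.0% of the progeny.

18.0%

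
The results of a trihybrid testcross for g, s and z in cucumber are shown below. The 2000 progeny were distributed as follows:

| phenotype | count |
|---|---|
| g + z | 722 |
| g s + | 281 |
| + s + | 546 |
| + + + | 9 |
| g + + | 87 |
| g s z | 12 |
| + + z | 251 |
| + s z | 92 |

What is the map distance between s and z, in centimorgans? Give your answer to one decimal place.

The two most frequent reciprocal classes, + s + and g + z, are the parental types, so the F1 was + s + / g + z.
The two rarest classes, + + + and g s z, are the double crossovers. Comparing them with the parentals, only the s allele has switched, so s is the middle locus and the order is z – s – g.
Crossovers in the z–s interval produce the single-crossover classes + s z and g + + (92 + 87 = 179) plus the double crossovers (21).
RF(z–s) = (179 + 21) / 2000 = 200/2000 = 0.1000 → 10.0 centimorgans.

10.0 centimorgans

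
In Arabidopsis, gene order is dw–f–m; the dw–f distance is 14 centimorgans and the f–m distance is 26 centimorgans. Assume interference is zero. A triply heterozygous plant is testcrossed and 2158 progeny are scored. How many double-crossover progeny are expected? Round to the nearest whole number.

Map distances give recombination frequencies of 0.140 and 0.260 for the two intervals.
With no interference, expected double-crossover frequency = 0.140 × 0.260 = 0.03640.
Expected number = 0.03640 × 2158 = 78.55 ≈ 79.

79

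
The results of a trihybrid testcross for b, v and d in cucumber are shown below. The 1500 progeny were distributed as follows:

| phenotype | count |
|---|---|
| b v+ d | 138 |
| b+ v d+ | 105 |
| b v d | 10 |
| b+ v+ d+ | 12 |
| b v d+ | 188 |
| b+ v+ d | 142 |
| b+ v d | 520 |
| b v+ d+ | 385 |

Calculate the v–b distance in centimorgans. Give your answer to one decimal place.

The two most frequent reciprocal classes, b v+ d+ and b+ v d, are the parental types, so the F1 was b v+ d+ / b+ v d.
The two rarest classes, b+ v+ d+ and b v d, are the double crossovers. Comparing them with the parentals, only the b allele has switched, so b is the middle locus and the order is d – b – v.
Crossovers in the b–v interval produce the single-crossover classes b v d+ and b+ v+ d (188 + 142 = 330) plus the double crossovers (22).
RF(b–v) = (330 + 22) / 1500 = 352/1500 = 0.2347 → 23.5 centimorgans.

23.5 centimorgans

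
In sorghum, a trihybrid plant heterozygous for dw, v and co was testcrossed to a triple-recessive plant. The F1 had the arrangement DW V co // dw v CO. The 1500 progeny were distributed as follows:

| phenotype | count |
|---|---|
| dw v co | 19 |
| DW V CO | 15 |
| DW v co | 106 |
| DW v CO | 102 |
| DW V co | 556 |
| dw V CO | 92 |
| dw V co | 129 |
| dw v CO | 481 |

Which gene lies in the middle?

The two rarest classes, DW V CO and dw v co, are the double crossovers. Comparing them with the parentals, only the co allele has switched, so co is the middle locus and the order is dw – co – v.

co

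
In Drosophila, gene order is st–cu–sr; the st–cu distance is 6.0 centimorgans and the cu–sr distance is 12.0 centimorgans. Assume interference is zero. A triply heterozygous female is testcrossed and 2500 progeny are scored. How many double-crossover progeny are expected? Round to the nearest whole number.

Map distances give recombination frequencies of 0.060 and 0.120 for the two intervals.
With no interference, expected double-crossover frequency = 0.060 × 0.120 = 0.00720.
Expected number = 0.00720 × 2500 = 18.00 ≈ 18.

18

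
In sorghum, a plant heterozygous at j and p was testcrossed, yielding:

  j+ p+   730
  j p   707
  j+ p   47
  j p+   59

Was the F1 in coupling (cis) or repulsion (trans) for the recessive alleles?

The two most frequent classes are j+ p+ (730) and j p (707); these are the parental (non-recombinant) types.
So the F1 carried j+ p+ on one chromosome and j p on the other — the recessive alleles are on the same chromosome (cis / coupling).

cis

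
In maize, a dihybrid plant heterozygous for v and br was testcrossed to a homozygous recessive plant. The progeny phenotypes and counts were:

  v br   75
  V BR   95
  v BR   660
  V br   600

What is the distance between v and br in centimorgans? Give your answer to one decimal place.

The two most frequent classes, V br (600) and v BR (660), are the parental types, so the F1 was V br / v BR.
The recombinant classes are V BR and v br: 95 + 75 = 170.
Recombination frequency = 170/1430 = 0.1189 ≈ 11.9%, i.e. 11.9 centimorgans.

11.9 centimorgans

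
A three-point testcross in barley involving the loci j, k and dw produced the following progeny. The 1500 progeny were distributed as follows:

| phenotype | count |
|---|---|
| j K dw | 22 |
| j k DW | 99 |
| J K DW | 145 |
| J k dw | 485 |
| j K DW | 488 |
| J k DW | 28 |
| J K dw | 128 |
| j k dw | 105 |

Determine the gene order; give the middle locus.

The two most frequent reciprocal classes, J k dw and j K DW, are the parental types, so the F1 was J k dw / j K DW.
The two rarest classes, J k DW and j K dw, are the double crossovers. Comparing them with the parentals, only the dw allele has switched, so dw is the middle locus and the order is j – dw – k.

dw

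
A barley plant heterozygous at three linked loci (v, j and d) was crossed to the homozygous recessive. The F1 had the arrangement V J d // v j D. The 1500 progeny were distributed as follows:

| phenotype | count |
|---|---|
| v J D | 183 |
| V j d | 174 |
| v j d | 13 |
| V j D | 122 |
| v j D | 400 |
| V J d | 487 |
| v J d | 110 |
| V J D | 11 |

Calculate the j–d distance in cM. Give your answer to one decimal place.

25.4 cM

The two rarest classes, V J D and v j d, are the double crossovers. Comparing them with the parentals, only the d allele has switched, so d is the middle locus and the order is j – d – v.
Crossovers in the j–d interval produce the single-crossover classes V j d and v J D (174 + 183 = 357) plus the double crossovers (24).
RF(j–d) = (357 + 24) / 1500 = 381/1500 = 0.2540 → 25.4 cM.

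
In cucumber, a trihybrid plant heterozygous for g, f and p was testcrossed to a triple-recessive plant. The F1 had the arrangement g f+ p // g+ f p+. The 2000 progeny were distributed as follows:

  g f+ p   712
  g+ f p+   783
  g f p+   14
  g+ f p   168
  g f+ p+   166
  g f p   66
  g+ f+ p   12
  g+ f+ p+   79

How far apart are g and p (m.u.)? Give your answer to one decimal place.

The two rarest classes, g+ f+ p and g f p+, are the double crossovers. Comparing them with the parentals, only the g allele has switched, so g is the middle locus and the order is p – g – f.
Crossovers in the p–g interval produce the single-crossover classes g f+ p+ and g+ f p (166 + 168 = 334) plus the double crossovers (26).
RF(p–g) = (334 + 26) / 2000 = 360/2000 = 0.1800 → 18.0 m.u.

18.0 m.u.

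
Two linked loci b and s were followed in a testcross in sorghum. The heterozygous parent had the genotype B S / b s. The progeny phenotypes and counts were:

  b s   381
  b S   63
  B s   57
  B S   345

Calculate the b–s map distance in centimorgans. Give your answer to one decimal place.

14.2 centimorgans

The recombinant classes are B s and b S: 57 + 63 = 120.
Recombination frequency = 120/846 = 0.1418 ≈ 14.2%, i.e. 14.2 centimorgans.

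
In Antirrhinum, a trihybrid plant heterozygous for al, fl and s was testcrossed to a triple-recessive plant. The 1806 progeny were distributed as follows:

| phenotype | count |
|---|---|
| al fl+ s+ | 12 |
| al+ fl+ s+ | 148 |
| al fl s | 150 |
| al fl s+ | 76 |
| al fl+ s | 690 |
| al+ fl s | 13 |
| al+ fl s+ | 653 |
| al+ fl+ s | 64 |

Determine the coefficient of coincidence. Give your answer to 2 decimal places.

0.85

The two most frequent reciprocal classes, al+ fl s+ and al fl+ s, are the parental types, so the F1 was al+ fl s+ / al fl+ s.
The two rarest classes, al+ fl s and al fl+ s+, are the double crossovers. Comparing them with the parentals, only the s allele has switched, so s is the middle locus and the order is al – s – fl.
al–s: (140 + 25)/1806 = 0.0914; s–fl: (298 + 25)/1806 = 0.1788.
Expected DCO frequency = 0.0914 × 0.1788 ≈ 0.01634; observed = 25/1806 ≈ 0.01384.
Coefficient of coincidence = 0.01384/0.01634 ≈ 0.85.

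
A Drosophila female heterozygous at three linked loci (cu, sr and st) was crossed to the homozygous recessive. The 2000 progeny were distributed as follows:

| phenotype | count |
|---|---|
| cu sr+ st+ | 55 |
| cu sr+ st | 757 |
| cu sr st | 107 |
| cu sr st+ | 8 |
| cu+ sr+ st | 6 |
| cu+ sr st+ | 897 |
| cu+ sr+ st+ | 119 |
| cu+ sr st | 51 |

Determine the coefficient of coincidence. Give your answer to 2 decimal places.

The two most frequent reciprocal classes, cu+ sr st+ and cu sr+ st, are the parental types, so the F1 was cu+ sr st+ / cu sr+ st.
The two rarest classes, cu sr st+ and cu+ sr+ st, are the double crossovers. Comparing them with the parentals, only the cu allele has switched, so cu is the middle locus and the order is sr – cu – st.
sr–cu: (226 + 14)/2000 = 0.1200; cu–st: (106 + 14)/2000 = 0.0600.
Expected DCO frequency = 0.1200 × 0.0600 ≈ 0.00720; observed = 14/2000 ≈ 0.00700.
Coefficient of coincidence = 0.00700/0.00720 ≈ 0.97.

0.97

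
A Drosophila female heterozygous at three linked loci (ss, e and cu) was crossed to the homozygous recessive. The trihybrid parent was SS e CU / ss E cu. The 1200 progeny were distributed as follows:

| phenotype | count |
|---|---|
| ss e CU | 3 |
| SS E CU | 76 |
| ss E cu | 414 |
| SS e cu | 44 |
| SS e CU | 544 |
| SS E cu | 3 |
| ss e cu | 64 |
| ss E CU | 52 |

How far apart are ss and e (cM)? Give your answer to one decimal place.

12.2 cM

The two rarest classes, ss e CU and SS E cu, are the double crossovers. Comparing them with the parentals, only the ss allele has switched, so ss is the middle locus and the order is e – ss – cu.
Crossovers in the e–ss interval produce the single-crossover classes SS E CU and ss e cu (76 + 64 = 140) plus the double crossovers (6).
RF(e–ss) = (140 + 6) / 1200 = 146/1200 = 0.1217 → 12.2 cM.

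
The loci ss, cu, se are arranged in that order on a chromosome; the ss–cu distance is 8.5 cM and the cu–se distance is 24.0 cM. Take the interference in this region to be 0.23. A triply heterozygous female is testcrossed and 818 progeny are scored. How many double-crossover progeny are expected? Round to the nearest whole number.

Map distances give recombination frequencies of 0.085 and 0.240 for the two intervals.
With interference 0.23 (so coincidence = 0.77), expected double-crossover frequency = 0.085 × 0.240 × 0.77 = 0.01571.
Expected number = 0.01571 × 818 = 12.85 ≈ 13.

13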